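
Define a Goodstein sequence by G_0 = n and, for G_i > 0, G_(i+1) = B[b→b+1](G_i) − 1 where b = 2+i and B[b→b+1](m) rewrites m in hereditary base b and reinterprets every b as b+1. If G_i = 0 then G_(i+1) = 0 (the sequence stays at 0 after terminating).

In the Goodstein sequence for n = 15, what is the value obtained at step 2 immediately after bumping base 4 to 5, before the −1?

18753

step 0: 15 = 2^(2 + 1) + 2^2 + 2 + 1; sub 3 for 2: 3^(3 + 1) + 3^3 + 3 + 1; = 112; G_1 = 112−1 = 111
step 1: 111 = 3^(3 + 1) + 3^3 + 3; sub 4 for 3: 4^(4 + 1) + 4^4 + 4; = 1284; G_2 = 1284−1 = 1283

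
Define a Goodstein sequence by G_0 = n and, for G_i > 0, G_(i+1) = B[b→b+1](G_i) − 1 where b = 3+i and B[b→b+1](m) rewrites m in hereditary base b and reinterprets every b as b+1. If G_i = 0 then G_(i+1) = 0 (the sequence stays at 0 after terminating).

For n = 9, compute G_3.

G_0=9  [base 3] 3^2  →[3↦4]→  4^2 = 16  −1 ⇒ G_1=15
G_1=15  [base 4] 3·4 + 3  →[4↦5]→  3·5 + 3 = 18  −1 ⇒ G_2=17
G_2=17  [base 5] 3·5 + 2  →[5↦6]→  3·6 + 2 = 20  −1 ⇒ G_3=19
G_3=19  [base 6] 3·6 + 1  →[6↦7]→  3·7 + 1 = 22  −1 ⇒ G_4=21

19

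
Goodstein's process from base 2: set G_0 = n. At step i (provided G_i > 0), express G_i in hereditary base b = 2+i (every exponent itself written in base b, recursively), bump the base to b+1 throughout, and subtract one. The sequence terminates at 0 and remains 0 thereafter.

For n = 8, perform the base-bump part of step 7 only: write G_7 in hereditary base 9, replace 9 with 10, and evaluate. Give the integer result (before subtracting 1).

20000000212

8 —HB2→ 2^(2 + 1) —bump→ 3^(3 + 1) = 81 —(−1)→ 80
80 —HB3→ 2·3^3 + 2·3^2 + 2·3 + 2 —bump→ 2·4^4 + 2·4^2 + 2·4 + 2 = 554 —(−1)→ 553
553 —HB4→ 2·4^4 + 2·4^2 + 2·4 + 1 —bump→ 2·5^5 + 2·5^2 + 2·5 + 1 = 6311 —(−1)→ 6310
6310 —HB5→ 2·5^5 + 2·5^2 + 2·5 —bump→ 2·6^6 + 2·6^2 + 2·6 = 93396 —(−1)→ 93395
93395 —HB6→ 2·6^6 + 2·6^2 + 6 + 5 —bump→ 2·7^7 + 2·7^2 + 7 + 5 = 1647196 —(−1)→ 1647195
1647195 —HB7→ 2·7^7 + 2·7^2 + 7 + 4 —bump→ 2·8^8 + 2·8^2 + 8 + 4 = 33554572 —(−1)→ 33554571
33554571 —HB8→ 2·8^8 + 2·8^2 + 8 + 3 —bump→ 2·9^9 + 2·9^2 + 9 + 3 = 774841152 —(−1)→ 774841151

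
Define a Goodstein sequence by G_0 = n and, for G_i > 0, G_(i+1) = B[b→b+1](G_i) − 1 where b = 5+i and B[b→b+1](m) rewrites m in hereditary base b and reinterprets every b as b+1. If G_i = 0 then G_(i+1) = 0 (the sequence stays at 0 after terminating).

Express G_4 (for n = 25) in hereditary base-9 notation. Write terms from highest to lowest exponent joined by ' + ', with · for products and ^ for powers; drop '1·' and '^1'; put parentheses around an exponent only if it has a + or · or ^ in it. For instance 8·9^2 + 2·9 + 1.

5·9 + 2

i=0: 25 = 5^2 (b=5); 5→6: 6^2 = 36; 36−1 = 35
i=1: 35 = 5·6 + 5 (b=6); 6→7: 5·7 + 5 = 40; 40−1 = 39
i=2: 39 = 5·7 + 4 (b=7); 7→8: 5·8 + 4 = 44; 44−1 = 43
i=3: 43 = 5·8 + 3 (b=8); 8→9: 5·9 + 3 = 48; 48−1 = 47
i=4: 47 = 5·9 + 2 (b=9); 9→10: 5·10 + 2 = 52; 52−1 = 51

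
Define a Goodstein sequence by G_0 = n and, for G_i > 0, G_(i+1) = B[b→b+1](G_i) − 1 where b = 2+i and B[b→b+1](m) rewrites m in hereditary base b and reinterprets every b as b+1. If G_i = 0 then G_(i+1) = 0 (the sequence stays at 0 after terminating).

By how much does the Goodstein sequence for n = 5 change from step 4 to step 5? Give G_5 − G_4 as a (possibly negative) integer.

422

base 2: 5 = 2^2 + 1; at 3: 3^3 + 1 = 28; next = 27
base 3: 27 = 3^3; at 4: 4^4 = 256; next = 255
base 4: 255 = 3·4^3 + 3·4^2 + 3·4 + 3; at 5: 3·5^3 + 3·5^2 + 3·5 + 3 = 468; next = 467
base 5: 467 = 3·5^3 + 3·5^2 + 3·5 + 2; at 6: 3·6^3 + 3·6^2 + 3·6 + 2 = 776; next = 775
base 6: 775 = 3·6^3 + 3·6^2 + 3·6 + 1; at 7: 3·7^3 + 3·7^2 + 3·7 + 1 = 1198; next = 1197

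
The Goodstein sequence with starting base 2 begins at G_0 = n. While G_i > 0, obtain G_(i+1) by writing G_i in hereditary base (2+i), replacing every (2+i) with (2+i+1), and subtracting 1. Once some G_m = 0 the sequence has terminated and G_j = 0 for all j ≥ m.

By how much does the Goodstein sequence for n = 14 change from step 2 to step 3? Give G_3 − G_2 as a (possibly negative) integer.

17469

G_0 = 14. HB_2(14) = 2^(2 + 1) + 2^2 + 2. Bump = 111. G_1 = 110.
G_1 = 110. HB_3(110) = 3^(3 + 1) + 3^3 + 2. Bump = 1282. G_2 = 1281.
G_2 = 1281. HB_4(1281) = 4^(4 + 1) + 4^4 + 1. Bump = 18751. G_3 = 18750.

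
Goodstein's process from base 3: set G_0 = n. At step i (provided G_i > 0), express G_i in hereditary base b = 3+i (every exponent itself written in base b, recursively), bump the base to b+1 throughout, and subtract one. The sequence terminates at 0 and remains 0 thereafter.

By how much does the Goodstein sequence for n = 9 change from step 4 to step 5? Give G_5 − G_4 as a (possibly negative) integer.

base 3: 9 = 3^2; at 4: 4^2 = 16; next = 15
base 4: 15 = 3·4 + 3; at 5: 3·5 + 3 = 18; next = 17
base 5: 17 = 3·5 + 2; at 6: 3·6 + 2 = 20; next = 19
base 6: 19 = 3·6 + 1; at 7: 3·7 + 1 = 22; next = 21
base 7: 21 = 3·7; at 8: 3·8 = 24; next = 23

2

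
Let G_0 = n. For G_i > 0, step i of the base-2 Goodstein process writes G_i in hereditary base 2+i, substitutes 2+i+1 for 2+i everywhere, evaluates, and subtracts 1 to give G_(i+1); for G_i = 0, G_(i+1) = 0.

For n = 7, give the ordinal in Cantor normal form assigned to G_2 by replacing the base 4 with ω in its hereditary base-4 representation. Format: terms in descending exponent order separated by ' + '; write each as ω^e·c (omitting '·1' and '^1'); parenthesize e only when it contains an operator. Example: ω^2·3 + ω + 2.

ω^ω + 3

7 —HB2→ 2^2 + 2 + 1 —bump→ 3^3 + 3 + 1 = 31 —(−1)→ 30
30 —HB3→ 3^3 + 3 —bump→ 4^4 + 4 = 260 —(−1)→ 259
259 —HB4→ 4^4 + 3 —bump→ 5^5 + 3 = 3128 —(−1)→ 3127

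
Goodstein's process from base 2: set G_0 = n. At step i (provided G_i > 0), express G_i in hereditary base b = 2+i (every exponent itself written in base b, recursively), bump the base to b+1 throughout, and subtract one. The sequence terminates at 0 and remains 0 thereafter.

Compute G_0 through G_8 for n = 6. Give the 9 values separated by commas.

6 —HB2→ 2^2 + 2 —bump→ 3^3 + 3 = 30 —(−1)→ 29
29 —HB3→ 3^3 + 2 —bump→ 4^4 + 2 = 258 —(−1)→ 257
257 —HB4→ 4^4 + 1 —bump→ 5^5 + 1 = 3126 —(−1)→ 3125
3125 —HB5→ 5^5 —bump→ 6^6 = 46656 —(−1)→ 46655
46655 —HB6→ 5·6^5 + 5·6^4 + 5·6^3 + 5·6^2 + 5·6 + 5 —bump→ 5·7^5 + 5·7^4 + 5·7^3 + 5·7^2 + 5·7 + 5 = 98040 —(−1)→ 98039
98039 —HB7→ 5·7^5 + 5·7^4 + 5·7^3 + 5·7^2 + 5·7 + 4 —bump→ 5·8^5 + 5·8^4 + 5·8^3 + 5·8^2 + 5·8 + 4 = 187244 —(−1)→ 187243
187243 —HB8→ 5·8^5 + 5·8^4 + 5·8^3 + 5·8^2 + 5·8 + 3 —bump→ 5·9^5 + 5·9^4 + 5·9^3 + 5·9^2 + 5·9 + 3 = 332148 —(−1)→ 332147
332147 —HB9→ 5·9^5 + 5·9^4 + 5·9^3 + 5·9^2 + 5·9 + 2 —bump→ 5·10^5 + 5·10^4 + 5·10^3 + 5·10^2 + 5·10 + 2 = 555552 —(−1)→ 555551

6, 29, 257, 3125, 46655, 98039, 187243, 332147, 555551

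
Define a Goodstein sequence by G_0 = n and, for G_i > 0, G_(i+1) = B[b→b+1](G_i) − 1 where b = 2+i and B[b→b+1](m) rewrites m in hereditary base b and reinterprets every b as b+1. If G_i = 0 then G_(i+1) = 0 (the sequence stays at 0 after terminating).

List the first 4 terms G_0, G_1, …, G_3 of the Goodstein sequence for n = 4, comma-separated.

4, 26, 41, 60

G_0 = 4. HB_2(4) = 2^2. Bump = 27. G_1 = 26.
G_1 = 26. HB_3(26) = 2·3^2 + 2·3 + 2. Bump = 42. G_2 = 41.
G_2 = 41. HB_4(41) = 2·4^2 + 2·4 + 1. Bump = 61. G_3 = 60.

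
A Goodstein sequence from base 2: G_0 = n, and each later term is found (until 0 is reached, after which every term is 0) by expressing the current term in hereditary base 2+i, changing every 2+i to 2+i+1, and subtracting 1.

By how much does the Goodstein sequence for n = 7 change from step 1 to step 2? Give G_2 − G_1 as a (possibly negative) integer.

G_0 = 7. HB_2(7) = 2^2 + 2 + 1. Bump = 31. G_1 = 30.
G_1 = 30. HB_3(30) = 3^3 + 3. Bump = 260. G_2 = 259.

229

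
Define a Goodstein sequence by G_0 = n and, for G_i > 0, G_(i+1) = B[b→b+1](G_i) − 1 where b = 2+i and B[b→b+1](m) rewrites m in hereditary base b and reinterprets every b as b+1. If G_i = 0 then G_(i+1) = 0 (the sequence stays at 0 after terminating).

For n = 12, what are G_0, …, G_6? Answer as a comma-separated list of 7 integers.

12, 107, 1065, 15685, 280019, 5764910, 134217867

G_0 = 12. HB_2(12) = 2^(2 + 1) + 2^2. Bump = 108. G_1 = 107.
G_1 = 107. HB_3(107) = 3^(3 + 1) + 2·3^2 + 2·3 + 2. Bump = 1066. G_2 = 1065.
G_2 = 1065. HB_4(1065) = 4^(4 + 1) + 2·4^2 + 2·4 + 1. Bump = 15686. G_3 = 15685.
G_3 = 15685. HB_5(15685) = 5^(5 + 1) + 2·5^2 + 2·5. Bump = 280020. G_4 = 280019.
G_4 = 280019. HB_6(280019) = 6^(6 + 1) + 2·6^2 + 6 + 5. Bump = 5764911. G_5 = 5764910.
G_5 = 5764910. HB_7(5764910) = 7^(7 + 1) + 2·7^2 + 7 + 4. Bump = 134217868. G_6 = 134217867.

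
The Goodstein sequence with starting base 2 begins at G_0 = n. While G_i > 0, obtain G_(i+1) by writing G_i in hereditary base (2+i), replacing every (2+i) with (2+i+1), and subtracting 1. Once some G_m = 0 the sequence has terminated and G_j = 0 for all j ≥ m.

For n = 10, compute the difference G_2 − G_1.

942

(0) 10|_2 = 2^(2 + 1) + 2 ↦ 3^(3 + 1) + 3|_3 = 84 ⇒ 83
(1) 83|_3 = 3^(3 + 1) + 2 ↦ 4^(4 + 1) + 2|_4 = 1026 ⇒ 1025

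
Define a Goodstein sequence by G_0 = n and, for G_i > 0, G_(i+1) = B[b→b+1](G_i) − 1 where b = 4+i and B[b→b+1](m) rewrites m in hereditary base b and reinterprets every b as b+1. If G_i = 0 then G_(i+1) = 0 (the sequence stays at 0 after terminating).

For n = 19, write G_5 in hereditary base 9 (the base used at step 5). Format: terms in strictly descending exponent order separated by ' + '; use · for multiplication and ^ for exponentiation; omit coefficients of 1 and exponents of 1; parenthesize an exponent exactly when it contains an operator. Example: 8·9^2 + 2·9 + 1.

(0) 19|_4 = 4^2 + 3 ↦ 5^2 + 3|_5 = 28 ⇒ 27
(1) 27|_5 = 5^2 + 2 ↦ 6^2 + 2|_6 = 38 ⇒ 37
(2) 37|_6 = 6^2 + 1 ↦ 7^2 + 1|_7 = 50 ⇒ 49
(3) 49|_7 = 7^2 ↦ 8^2|_8 = 64 ⇒ 63
(4) 63|_8 = 7·8 + 7 ↦ 7·9 + 7|_9 = 70 ⇒ 69
(5) 69|_9 = 7·9 + 6 ↦ 7·10 + 6|_10 = 76 ⇒ 75

7·9 + 6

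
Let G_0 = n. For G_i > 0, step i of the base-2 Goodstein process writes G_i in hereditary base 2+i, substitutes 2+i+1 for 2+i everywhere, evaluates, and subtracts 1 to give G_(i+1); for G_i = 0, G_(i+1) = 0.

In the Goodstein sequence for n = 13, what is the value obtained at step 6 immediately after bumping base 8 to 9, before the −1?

3486786856

G_0=13  [base 2] 2^(2 + 1) + 2^2 + 1  →[2↦3]→  3^(3 + 1) + 3^3 + 1 = 109  −1 ⇒ G_1=108
G_1=108  [base 3] 3^(3 + 1) + 3^3  →[3↦4]→  4^(4 + 1) + 4^4 = 1280  −1 ⇒ G_2=1279
G_2=1279  [base 4] 4^(4 + 1) + 3·4^3 + 3·4^2 + 3·4 + 3  →[4↦5]→  5^(5 + 1) + 3·5^3 + 3·5^2 + 3·5 + 3 = 16093  −1 ⇒ G_3=16092
G_3=16092  [base 5] 5^(5 + 1) + 3·5^3 + 3·5^2 + 3·5 + 2  →[5↦6]→  6^(6 + 1) + 3·6^3 + 3·6^2 + 3·6 + 2 = 280712  −1 ⇒ G_4=280711
G_4=280711  [base 6] 6^(6 + 1) + 3·6^3 + 3·6^2 + 3·6 + 1  →[6↦7]→  7^(7 + 1) + 3·7^3 + 3·7^2 + 3·7 + 1 = 5765999  −1 ⇒ G_5=5765998
G_5=5765998  [base 7] 7^(7 + 1) + 3·7^3 + 3·7^2 + 3·7  →[7↦8]→  8^(8 + 1) + 3·8^3 + 3·8^2 + 3·8 = 134219480  −1 ⇒ G_6=134219479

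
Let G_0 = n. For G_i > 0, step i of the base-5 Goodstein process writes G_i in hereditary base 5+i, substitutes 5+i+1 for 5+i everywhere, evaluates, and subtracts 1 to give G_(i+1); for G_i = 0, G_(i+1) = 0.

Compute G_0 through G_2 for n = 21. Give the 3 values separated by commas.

21, 24, 27

21 —HB5→ 4·5 + 1 —bump→ 4·6 + 1 = 25 —(−1)→ 24
24 —HB6→ 4·6 —bump→ 4·7 = 28 —(−1)→ 27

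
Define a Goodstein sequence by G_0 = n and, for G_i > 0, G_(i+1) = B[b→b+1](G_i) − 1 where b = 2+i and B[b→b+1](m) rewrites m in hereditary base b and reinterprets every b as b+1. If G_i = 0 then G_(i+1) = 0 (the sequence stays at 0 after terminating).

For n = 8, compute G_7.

774841151

base 2: 8 = 2^(2 + 1); at 3: 3^(3 + 1) = 81; next = 80
base 3: 80 = 2·3^3 + 2·3^2 + 2·3 + 2; at 4: 2·4^4 + 2·4^2 + 2·4 + 2 = 554; next = 553
base 4: 553 = 2·4^4 + 2·4^2 + 2·4 + 1; at 5: 2·5^5 + 2·5^2 + 2·5 + 1 = 6311; next = 6310
base 5: 6310 = 2·5^5 + 2·5^2 + 2·5; at 6: 2·6^6 + 2·6^2 + 2·6 = 93396; next = 93395
base 6: 93395 = 2·6^6 + 2·6^2 + 6 + 5; at 7: 2·7^7 + 2·7^2 + 7 + 5 = 1647196; next = 1647195
base 7: 1647195 = 2·7^7 + 2·7^2 + 7 + 4; at 8: 2·8^8 + 2·8^2 + 8 + 4 = 33554572; next = 33554571
base 8: 33554571 = 2·8^8 + 2·8^2 + 8 + 3; at 9: 2·9^9 + 2·9^2 + 9 + 3 = 774841152; next = 774841151
base 9: 774841151 = 2·9^9 + 2·9^2 + 9 + 2; at 10: 2·10^10 + 2·10^2 + 10 + 2 = 20000000212; next = 20000000211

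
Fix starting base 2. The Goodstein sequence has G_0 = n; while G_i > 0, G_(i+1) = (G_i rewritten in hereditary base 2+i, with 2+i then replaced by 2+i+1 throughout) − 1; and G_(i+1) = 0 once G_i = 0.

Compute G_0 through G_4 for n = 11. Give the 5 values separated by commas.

11, 84, 1027, 15627, 279937

i=0: 11 = 2^(2 + 1) + 2 + 1 (b=2); 2→3: 3^(3 + 1) + 3 + 1 = 85; 85−1 = 84
i=1: 84 = 3^(3 + 1) + 3 (b=3); 3→4: 4^(4 + 1) + 4 = 1028; 1028−1 = 1027
i=2: 1027 = 4^(4 + 1) + 3 (b=4); 4→5: 5^(5 + 1) + 3 = 15628; 15628−1 = 15627
i=3: 15627 = 5^(5 + 1) + 2 (b=5); 5→6: 6^(6 + 1) + 2 = 279938; 279938−1 = 279937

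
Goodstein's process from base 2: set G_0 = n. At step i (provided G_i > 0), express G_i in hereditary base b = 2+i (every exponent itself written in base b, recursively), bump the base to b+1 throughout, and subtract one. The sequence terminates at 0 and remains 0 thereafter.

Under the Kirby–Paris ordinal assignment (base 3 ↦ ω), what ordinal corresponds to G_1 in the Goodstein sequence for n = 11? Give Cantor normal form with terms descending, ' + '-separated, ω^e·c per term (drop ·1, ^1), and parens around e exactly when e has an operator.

G_0=11  [base 2] 2^(2 + 1) + 2 + 1  →[2↦3]→  3^(3 + 1) + 3 + 1 = 85  −1 ⇒ G_1=84
G_1=84  [base 3] 3^(3 + 1) + 3  →[3↦4]→  4^(4 + 1) + 4 = 1028  −1 ⇒ G_2=1027

ω^(ω + 1) + ω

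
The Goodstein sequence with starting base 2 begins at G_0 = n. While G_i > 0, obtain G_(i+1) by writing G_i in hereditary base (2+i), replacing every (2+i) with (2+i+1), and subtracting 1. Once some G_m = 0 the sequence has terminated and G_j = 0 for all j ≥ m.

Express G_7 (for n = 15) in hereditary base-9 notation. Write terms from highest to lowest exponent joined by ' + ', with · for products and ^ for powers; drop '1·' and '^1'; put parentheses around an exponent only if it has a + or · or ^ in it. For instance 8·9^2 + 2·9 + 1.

(0) 15|_2 = 2^(2 + 1) + 2^2 + 2 + 1 ↦ 3^(3 + 1) + 3^3 + 3 + 1|_3 = 112 ⇒ 111
(1) 111|_3 = 3^(3 + 1) + 3^3 + 3 ↦ 4^(4 + 1) + 4^4 + 4|_4 = 1284 ⇒ 1283
(2) 1283|_4 = 4^(4 + 1) + 4^4 + 3 ↦ 5^(5 + 1) + 5^5 + 3|_5 = 18753 ⇒ 18752
(3) 18752|_5 = 5^(5 + 1) + 5^5 + 2 ↦ 6^(6 + 1) + 6^6 + 2|_6 = 326594 ⇒ 326593
(4) 326593|_6 = 6^(6 + 1) + 6^6 + 1 ↦ 7^(7 + 1) + 7^7 + 1|_7 = 6588345 ⇒ 6588344
(5) 6588344|_7 = 7^(7 + 1) + 7^7 ↦ 8^(8 + 1) + 8^8|_8 = 150994944 ⇒ 150994943
(6) 150994943|_8 = 8^(8 + 1) + 7·8^7 + 7·8^6 + 7·8^5 + 7·8^4 + 7·8^3 + 7·8^2 + 7·8 + 7 ↦ 9^(9 + 1) + 7·9^7 + 7·9^6 + 7·9^5 + 7·9^4 + 7·9^3 + 7·9^2 + 7·9 + 7|_9 = 3524450281 ⇒ 3524450280
(7) 3524450280|_9 = 9^(9 + 1) + 7·9^7 + 7·9^6 + 7·9^5 + 7·9^4 + 7·9^3 + 7·9^2 + 7·9 + 6 ↦ 10^(10 + 1) + 7·10^7 + 7·10^6 + 7·10^5 + 7·10^4 + 7·10^3 + 7·10^2 + 7·10 + 6|_10 = 100077777776 ⇒ 100077777775

9^(9 + 1) + 7·9^7 + 7·9^6 + 7·9^5 + 7·9^4 + 7·9^3 + 7·9^2 + 7·9 + 6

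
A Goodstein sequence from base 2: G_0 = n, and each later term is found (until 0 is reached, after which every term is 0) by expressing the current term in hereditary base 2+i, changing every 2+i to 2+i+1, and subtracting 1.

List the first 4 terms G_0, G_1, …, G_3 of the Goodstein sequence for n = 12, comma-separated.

12, 107, 1065, 15685

step 0: 12 = 2^(2 + 1) + 2^2; sub 3 for 2: 3^(3 + 1) + 3^3; = 108; G_1 = 108−1 = 107
step 1: 107 = 3^(3 + 1) + 2·3^2 + 2·3 + 2; sub 4 for 3: 4^(4 + 1) + 2·4^2 + 2·4 + 2; = 1066; G_2 = 1066−1 = 1065
step 2: 1065 = 4^(4 + 1) + 2·4^2 + 2·4 + 1; sub 5 for 4: 5^(5 + 1) + 2·5^2 + 2·5 + 1; = 15686; G_3 = 15686−1 = 15685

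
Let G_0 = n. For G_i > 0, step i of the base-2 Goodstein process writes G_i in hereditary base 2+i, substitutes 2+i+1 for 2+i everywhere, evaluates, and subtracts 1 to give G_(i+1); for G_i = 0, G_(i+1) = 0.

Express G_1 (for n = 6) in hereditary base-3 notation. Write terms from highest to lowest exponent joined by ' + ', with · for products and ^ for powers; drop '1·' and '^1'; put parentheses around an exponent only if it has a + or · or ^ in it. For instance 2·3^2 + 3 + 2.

3^3 + 2

G_0=6  [base 2] 2^2 + 2  →[2↦3]→  3^3 + 3 = 30  −1 ⇒ G_1=29
G_1=29  [base 3] 3^3 + 2  →[3↦4]→  4^4 + 2 = 258  −1 ⇒ G_2=257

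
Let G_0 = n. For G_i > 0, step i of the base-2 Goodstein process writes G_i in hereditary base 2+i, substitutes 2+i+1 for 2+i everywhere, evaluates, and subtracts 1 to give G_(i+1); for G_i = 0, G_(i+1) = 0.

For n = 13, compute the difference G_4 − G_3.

264619

i=0: 13 = 2^(2 + 1) + 2^2 + 1 (b=2); 2→3: 3^(3 + 1) + 3^3 + 1 = 109; 109−1 = 108
i=1: 108 = 3^(3 + 1) + 3^3 (b=3); 3→4: 4^(4 + 1) + 4^4 = 1280; 1280−1 = 1279
i=2: 1279 = 4^(4 + 1) + 3·4^3 + 3·4^2 + 3·4 + 3 (b=4); 4→5: 5^(5 + 1) + 3·5^3 + 3·5^2 + 3·5 + 3 = 16093; 16093−1 = 16092
i=3: 16092 = 5^(5 + 1) + 3·5^3 + 3·5^2 + 3·5 + 2 (b=5); 5→6: 6^(6 + 1) + 3·6^3 + 3·6^2 + 3·6 + 2 = 280712; 280712−1 = 280711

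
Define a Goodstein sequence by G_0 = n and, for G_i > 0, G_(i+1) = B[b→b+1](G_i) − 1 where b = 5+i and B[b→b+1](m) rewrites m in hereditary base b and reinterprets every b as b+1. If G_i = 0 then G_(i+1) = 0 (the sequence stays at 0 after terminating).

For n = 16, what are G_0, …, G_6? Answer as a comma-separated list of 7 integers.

16, 18, 20, 21, 22, 23, 24

[0] 16 ≡ 3·5 + 1 (base 5). Lift 6: 19. −1: 18.
[1] 18 ≡ 3·6 (base 6). Lift 7: 21. −1: 20.
[2] 20 ≡ 2·7 + 6 (base 7). Lift 8: 22. −1: 21.
[3] 21 ≡ 2·8 + 5 (base 8). Lift 9: 23. −1: 22.
[4] 22 ≡ 2·9 + 4 (base 9). Lift 10: 24. −1: 23.
[5] 23 ≡ 2·10 + 3 (base 10). Lift 11: 25. −1: 24.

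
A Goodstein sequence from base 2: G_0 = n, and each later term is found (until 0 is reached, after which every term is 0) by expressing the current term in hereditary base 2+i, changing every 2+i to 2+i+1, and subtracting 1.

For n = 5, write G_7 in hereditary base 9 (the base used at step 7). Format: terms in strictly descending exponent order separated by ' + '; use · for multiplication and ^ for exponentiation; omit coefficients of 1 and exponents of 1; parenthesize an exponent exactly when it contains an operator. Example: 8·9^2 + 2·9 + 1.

3·9^3 + 3·9^2 + 2·9 + 6

(0) 5|_2 = 2^2 + 1 ↦ 3^3 + 1|_3 = 28 ⇒ 27
(1) 27|_3 = 3^3 ↦ 4^4|_4 = 256 ⇒ 255
(2) 255|_4 = 3·4^3 + 3·4^2 + 3·4 + 3 ↦ 3·5^3 + 3·5^2 + 3·5 + 3|_5 = 468 ⇒ 467
(3) 467|_5 = 3·5^3 + 3·5^2 + 3·5 + 2 ↦ 3·6^3 + 3·6^2 + 3·6 + 2|_6 = 776 ⇒ 775
(4) 775|_6 = 3·6^3 + 3·6^2 + 3·6 + 1 ↦ 3·7^3 + 3·7^2 + 3·7 + 1|_7 = 1198 ⇒ 1197
(5) 1197|_7 = 3·7^3 + 3·7^2 + 3·7 ↦ 3·8^3 + 3·8^2 + 3·8|_8 = 1752 ⇒ 1751
(6) 1751|_8 = 3·8^3 + 3·8^2 + 2·8 + 7 ↦ 3·9^3 + 3·9^2 + 2·9 + 7|_9 = 2455 ⇒ 2454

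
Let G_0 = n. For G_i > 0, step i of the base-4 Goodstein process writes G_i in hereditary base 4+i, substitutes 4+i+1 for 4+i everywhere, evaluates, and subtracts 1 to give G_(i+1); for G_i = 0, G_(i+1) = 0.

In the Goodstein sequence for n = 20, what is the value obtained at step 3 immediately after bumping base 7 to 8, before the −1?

(0) 20|_4 = 4^2 + 4 ↦ 5^2 + 5|_5 = 30 ⇒ 29
(1) 29|_5 = 5^2 + 4 ↦ 6^2 + 4|_6 = 40 ⇒ 39
(2) 39|_6 = 6^2 + 3 ↦ 7^2 + 3|_7 = 52 ⇒ 51
(3) 51|_7 = 7^2 + 2 ↦ 8^2 + 2|_8 = 66 ⇒ 65

66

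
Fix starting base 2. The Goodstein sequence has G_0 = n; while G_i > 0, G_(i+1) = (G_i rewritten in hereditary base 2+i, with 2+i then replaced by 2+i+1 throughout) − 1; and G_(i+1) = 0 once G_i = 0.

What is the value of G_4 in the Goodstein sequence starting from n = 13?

280711

[0] 13 ≡ 2^(2 + 1) + 2^2 + 1 (base 2). Lift 3: 109. −1: 108.
[1] 108 ≡ 3^(3 + 1) + 3^3 (base 3). Lift 4: 1280. −1: 1279.
[2] 1279 ≡ 4^(4 + 1) + 3·4^3 + 3·4^2 + 3·4 + 3 (base 4). Lift 5: 16093. −1: 16092.
[3] 16092 ≡ 5^(5 + 1) + 3·5^3 + 3·5^2 + 3·5 + 2 (base 5). Lift 6: 280712. −1: 280711.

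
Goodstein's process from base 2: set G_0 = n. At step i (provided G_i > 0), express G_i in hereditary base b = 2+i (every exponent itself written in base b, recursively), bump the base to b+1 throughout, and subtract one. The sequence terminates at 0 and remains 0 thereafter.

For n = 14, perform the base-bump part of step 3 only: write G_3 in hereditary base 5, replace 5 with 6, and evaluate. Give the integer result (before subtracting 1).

G_0=14  [base 2] 2^(2 + 1) + 2^2 + 2  →[2↦3]→  3^(3 + 1) + 3^3 + 3 = 111  −1 ⇒ G_1=110
G_1=110  [base 3] 3^(3 + 1) + 3^3 + 2  →[3↦4]→  4^(4 + 1) + 4^4 + 2 = 1282  −1 ⇒ G_2=1281
G_2=1281  [base 4] 4^(4 + 1) + 4^4 + 1  →[4↦5]→  5^(5 + 1) + 5^5 + 1 = 18751  −1 ⇒ G_3=18750
G_3=18750  [base 5] 5^(5 + 1) + 5^5  →[5↦6]→  6^(6 + 1) + 6^6 = 326592  −1 ⇒ G_4=326591

326592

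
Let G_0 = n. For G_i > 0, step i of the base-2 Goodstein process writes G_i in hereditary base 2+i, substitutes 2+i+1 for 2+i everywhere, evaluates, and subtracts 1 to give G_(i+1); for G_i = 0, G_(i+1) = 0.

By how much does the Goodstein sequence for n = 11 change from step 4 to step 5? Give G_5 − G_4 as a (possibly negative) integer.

step 0: 11 = 2^(2 + 1) + 2 + 1; sub 3 for 2: 3^(3 + 1) + 3 + 1; = 85; G_1 = 85−1 = 84
step 1: 84 = 3^(3 + 1) + 3; sub 4 for 3: 4^(4 + 1) + 4; = 1028; G_2 = 1028−1 = 1027
step 2: 1027 = 4^(4 + 1) + 3; sub 5 for 4: 5^(5 + 1) + 3; = 15628; G_3 = 15628−1 = 15627
step 3: 15627 = 5^(5 + 1) + 2; sub 6 for 5: 6^(6 + 1) + 2; = 279938; G_4 = 279938−1 = 279937
step 4: 279937 = 6^(6 + 1) + 1; sub 7 for 6: 7^(7 + 1) + 1; = 5764802; G_5 = 5764802−1 = 5764801

5484864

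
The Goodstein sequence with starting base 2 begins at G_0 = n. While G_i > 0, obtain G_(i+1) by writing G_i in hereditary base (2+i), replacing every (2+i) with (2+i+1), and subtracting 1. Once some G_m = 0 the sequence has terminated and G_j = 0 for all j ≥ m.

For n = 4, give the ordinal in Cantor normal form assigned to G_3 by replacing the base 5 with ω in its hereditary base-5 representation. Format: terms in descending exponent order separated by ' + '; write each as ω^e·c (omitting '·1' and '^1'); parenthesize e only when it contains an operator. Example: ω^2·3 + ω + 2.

G_0 = 4. HB_2(4) = 2^2. Bump = 27. G_1 = 26.
G_1 = 26. HB_3(26) = 2·3^2 + 2·3 + 2. Bump = 42. G_2 = 41.
G_2 = 41. HB_4(41) = 2·4^2 + 2·4 + 1. Bump = 61. G_3 = 60.
G_3 = 60. HB_5(60) = 2·5^2 + 2·5. Bump = 84. G_4 = 83.

ω^2·2 + ω·2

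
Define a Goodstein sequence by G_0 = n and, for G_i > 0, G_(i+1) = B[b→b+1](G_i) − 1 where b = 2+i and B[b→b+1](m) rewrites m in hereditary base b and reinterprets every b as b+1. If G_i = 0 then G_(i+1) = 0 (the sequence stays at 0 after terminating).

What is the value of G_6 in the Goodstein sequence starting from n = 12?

[0] 12 ≡ 2^(2 + 1) + 2^2 (base 2). Lift 3: 108. −1: 107.
[1] 107 ≡ 3^(3 + 1) + 2·3^2 + 2·3 + 2 (base 3). Lift 4: 1066. −1: 1065.
[2] 1065 ≡ 4^(4 + 1) + 2·4^2 + 2·4 + 1 (base 4). Lift 5: 15686. −1: 15685.
[3] 15685 ≡ 5^(5 + 1) + 2·5^2 + 2·5 (base 5). Lift 6: 280020. −1: 280019.
[4] 280019 ≡ 6^(6 + 1) + 2·6^2 + 6 + 5 (base 6). Lift 7: 5764911. −1: 5764910.
[5] 5764910 ≡ 7^(7 + 1) + 2·7^2 + 7 + 4 (base 7). Lift 8: 134217868. −1: 134217867.

134217867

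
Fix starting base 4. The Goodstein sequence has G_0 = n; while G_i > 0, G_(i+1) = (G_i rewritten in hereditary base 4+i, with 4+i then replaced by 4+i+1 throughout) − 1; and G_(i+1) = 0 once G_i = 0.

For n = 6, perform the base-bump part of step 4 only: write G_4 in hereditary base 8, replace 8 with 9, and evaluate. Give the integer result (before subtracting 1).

G_0=6  [base 4] 4 + 2  →[4↦5]→  5 + 2 = 7  −1 ⇒ G_1=6
G_1=6  [base 5] 5 + 1  →[5↦6]→  6 + 1 = 7  −1 ⇒ G_2=6
G_2=6  [base 6] 6  →[6↦7]→  7 = 7  −1 ⇒ G_3=6
G_3=6  [base 7] 6  →[7↦8]→  6 = 6  −1 ⇒ G_4=5

5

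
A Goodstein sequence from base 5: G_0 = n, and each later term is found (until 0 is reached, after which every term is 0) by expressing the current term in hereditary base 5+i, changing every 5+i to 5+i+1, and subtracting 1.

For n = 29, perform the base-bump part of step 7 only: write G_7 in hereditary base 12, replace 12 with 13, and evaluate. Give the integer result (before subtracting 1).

29 —HB5→ 5^2 + 4 —bump→ 6^2 + 4 = 40 —(−1)→ 39
39 —HB6→ 6^2 + 3 —bump→ 7^2 + 3 = 52 —(−1)→ 51
51 —HB7→ 7^2 + 2 —bump→ 8^2 + 2 = 66 —(−1)→ 65
65 —HB8→ 8^2 + 1 —bump→ 9^2 + 1 = 82 —(−1)→ 81
81 —HB9→ 9^2 —bump→ 10^2 = 100 —(−1)→ 99
99 —HB10→ 9·10 + 9 —bump→ 9·11 + 9 = 108 —(−1)→ 107
107 —HB11→ 9·11 + 8 —bump→ 9·12 + 8 = 116 —(−1)→ 115

124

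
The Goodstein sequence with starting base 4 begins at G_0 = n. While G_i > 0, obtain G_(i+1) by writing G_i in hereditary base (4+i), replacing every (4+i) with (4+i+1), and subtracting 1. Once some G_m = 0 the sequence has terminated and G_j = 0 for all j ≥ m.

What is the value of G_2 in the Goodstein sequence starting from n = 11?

13

G_0 = 11. HB_4(11) = 2·4 + 3. Bump = 13. G_1 = 12.
G_1 = 12. HB_5(12) = 2·5 + 2. Bump = 14. G_2 = 13.
G_2 = 13. HB_6(13) = 2·6 + 1. Bump = 15. G_3 = 14.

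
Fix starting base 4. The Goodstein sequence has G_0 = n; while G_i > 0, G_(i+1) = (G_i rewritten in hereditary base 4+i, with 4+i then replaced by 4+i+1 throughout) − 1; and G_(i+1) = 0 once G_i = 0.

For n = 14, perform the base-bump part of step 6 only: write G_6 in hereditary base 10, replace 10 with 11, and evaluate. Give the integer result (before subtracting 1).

25

step 0: 14 = 3·4 + 2; sub 5 for 4: 3·5 + 2; = 17; G_1 = 17−1 = 16
step 1: 16 = 3·5 + 1; sub 6 for 5: 3·6 + 1; = 19; G_2 = 19−1 = 18
step 2: 18 = 3·6; sub 7 for 6: 3·7; = 21; G_3 = 21−1 = 20
step 3: 20 = 2·7 + 6; sub 8 for 7: 2·8 + 6; = 22; G_4 = 22−1 = 21
step 4: 21 = 2·8 + 5; sub 9 for 8: 2·9 + 5; = 23; G_5 = 23−1 = 22
step 5: 22 = 2·9 + 4; sub 10 for 9: 2·10 + 4; = 24; G_6 = 24−1 = 23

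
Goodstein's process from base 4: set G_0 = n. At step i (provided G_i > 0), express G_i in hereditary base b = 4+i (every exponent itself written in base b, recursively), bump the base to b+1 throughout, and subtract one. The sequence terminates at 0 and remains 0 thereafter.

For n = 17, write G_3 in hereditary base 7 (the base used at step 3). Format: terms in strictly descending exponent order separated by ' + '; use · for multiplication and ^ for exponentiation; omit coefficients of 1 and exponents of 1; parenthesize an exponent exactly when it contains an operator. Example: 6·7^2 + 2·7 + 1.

5·7 + 4

G_0 = 17. HB_4(17) = 4^2 + 1. Bump = 26. G_1 = 25.
G_1 = 25. HB_5(25) = 5^2. Bump = 36. G_2 = 35.
G_2 = 35. HB_6(35) = 5·6 + 5. Bump = 40. G_3 = 39.
G_3 = 39. HB_7(39) = 5·7 + 4. Bump = 44. G_4 = 43.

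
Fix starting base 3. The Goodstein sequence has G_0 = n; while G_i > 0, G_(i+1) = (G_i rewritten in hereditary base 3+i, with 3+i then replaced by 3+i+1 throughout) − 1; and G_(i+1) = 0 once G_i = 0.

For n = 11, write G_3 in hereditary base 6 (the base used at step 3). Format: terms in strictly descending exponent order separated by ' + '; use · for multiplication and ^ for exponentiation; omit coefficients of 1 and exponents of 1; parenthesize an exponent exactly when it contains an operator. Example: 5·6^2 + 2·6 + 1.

G_0=11  [base 3] 3^2 + 2  →[3↦4]→  4^2 + 2 = 18  −1 ⇒ G_1=17
G_1=17  [base 4] 4^2 + 1  →[4↦5]→  5^2 + 1 = 26  −1 ⇒ G_2=25
G_2=25  [base 5] 5^2  →[5↦6]→  6^2 = 36  −1 ⇒ G_3=35
G_3=35  [base 6] 5·6 + 5  →[6↦7]→  5·7 + 5 = 40  −1 ⇒ G_4=39

5·6 + 5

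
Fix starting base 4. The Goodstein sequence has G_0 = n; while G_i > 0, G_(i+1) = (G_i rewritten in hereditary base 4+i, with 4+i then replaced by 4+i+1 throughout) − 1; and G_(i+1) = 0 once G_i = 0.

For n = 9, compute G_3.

[0] 9 ≡ 2·4 + 1 (base 4). Lift 5: 11. −1: 10.
[1] 10 ≡ 2·5 (base 5). Lift 6: 12. −1: 11.
[2] 11 ≡ 6 + 5 (base 6). Lift 7: 12. −1: 11.
[3] 11 ≡ 7 + 4 (base 7). Lift 8: 12. −1: 11.

11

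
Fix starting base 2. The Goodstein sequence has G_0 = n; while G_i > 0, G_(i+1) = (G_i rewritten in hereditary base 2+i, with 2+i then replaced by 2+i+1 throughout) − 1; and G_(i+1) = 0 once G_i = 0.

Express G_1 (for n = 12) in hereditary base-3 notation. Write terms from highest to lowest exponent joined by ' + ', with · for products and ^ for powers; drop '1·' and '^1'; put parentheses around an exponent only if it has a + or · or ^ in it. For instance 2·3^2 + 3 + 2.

3^(3 + 1) + 2·3^2 + 2·3 + 2

12 —HB2→ 2^(2 + 1) + 2^2 —bump→ 3^(3 + 1) + 3^3 = 108 —(−1)→ 107
107 —HB3→ 3^(3 + 1) + 2·3^2 + 2·3 + 2 —bump→ 4^(4 + 1) + 2·4^2 + 2·4 + 2 = 1066 —(−1)→ 1065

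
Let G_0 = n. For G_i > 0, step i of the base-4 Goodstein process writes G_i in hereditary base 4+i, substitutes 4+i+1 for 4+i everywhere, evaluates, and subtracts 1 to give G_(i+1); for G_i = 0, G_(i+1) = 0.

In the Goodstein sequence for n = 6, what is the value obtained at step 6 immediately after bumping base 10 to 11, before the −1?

G_0 = 6. HB_4(6) = 4 + 2. Bump = 7. G_1 = 6.
G_1 = 6. HB_5(6) = 5 + 1. Bump = 7. G_2 = 6.
G_2 = 6. HB_6(6) = 6. Bump = 7. G_3 = 6.
G_3 = 6. HB_7(6) = 6. Bump = 6. G_4 = 5.
G_4 = 5. HB_8(5) = 5. Bump = 5. G_5 = 4.
G_5 = 4. HB_9(4) = 4. Bump = 4. G_6 = 3.
G_6 = 3. HB_10(3) = 3. Bump = 3. G_7 = 2.

3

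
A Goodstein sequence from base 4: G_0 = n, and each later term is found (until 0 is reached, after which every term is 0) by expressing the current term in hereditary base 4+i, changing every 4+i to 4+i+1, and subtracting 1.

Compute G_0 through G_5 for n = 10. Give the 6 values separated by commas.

step 0: 10 = 2·4 + 2; sub 5 for 4: 2·5 + 2; = 12; G_1 = 12−1 = 11
step 1: 11 = 2·5 + 1; sub 6 for 5: 2·6 + 1; = 13; G_2 = 13−1 = 12
step 2: 12 = 2·6; sub 7 for 6: 2·7; = 14; G_3 = 14−1 = 13
step 3: 13 = 7 + 6; sub 8 for 7: 8 + 6; = 14; G_4 = 14−1 = 13
step 4: 13 = 8 + 5; sub 9 for 8: 9 + 5; = 14; G_5 = 14−1 = 13

10, 11, 12, 13, 13, 13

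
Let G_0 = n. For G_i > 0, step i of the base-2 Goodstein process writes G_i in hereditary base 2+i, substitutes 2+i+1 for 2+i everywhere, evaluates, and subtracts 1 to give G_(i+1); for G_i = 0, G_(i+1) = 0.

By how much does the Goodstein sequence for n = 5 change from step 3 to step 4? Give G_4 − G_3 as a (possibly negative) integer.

G_0=5  [base 2] 2^2 + 1  →[2↦3]→  3^3 + 1 = 28  −1 ⇒ G_1=27
G_1=27  [base 3] 3^3  →[3↦4]→  4^4 = 256  −1 ⇒ G_2=255
G_2=255  [base 4] 3·4^3 + 3·4^2 + 3·4 + 3  →[4↦5]→  3·5^3 + 3·5^2 + 3·5 + 3 = 468  −1 ⇒ G_3=467
G_3=467  [base 5] 3·5^3 + 3·5^2 + 3·5 + 2  →[5↦6]→  3·6^3 + 3·6^2 + 3·6 + 2 = 776  −1 ⇒ G_4=775

308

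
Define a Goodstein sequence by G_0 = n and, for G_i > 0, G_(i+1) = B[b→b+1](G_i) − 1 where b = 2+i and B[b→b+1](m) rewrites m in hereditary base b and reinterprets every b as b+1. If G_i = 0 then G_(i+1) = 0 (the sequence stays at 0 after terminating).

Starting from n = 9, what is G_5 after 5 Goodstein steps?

2471826

G_0 = 9. HB_2(9) = 2^(2 + 1) + 1. Bump = 82. G_1 = 81.
G_1 = 81. HB_3(81) = 3^(3 + 1). Bump = 1024. G_2 = 1023.
G_2 = 1023. HB_4(1023) = 3·4^4 + 3·4^3 + 3·4^2 + 3·4 + 3. Bump = 9843. G_3 = 9842.
G_3 = 9842. HB_5(9842) = 3·5^5 + 3·5^3 + 3·5^2 + 3·5 + 2. Bump = 140744. G_4 = 140743.
G_4 = 140743. HB_6(140743) = 3·6^6 + 3·6^3 + 3·6^2 + 3·6 + 1. Bump = 2471827. G_5 = 2471826.
G_5 = 2471826. HB_7(2471826) = 3·7^7 + 3·7^3 + 3·7^2 + 3·7. Bump = 50333400. G_6 = 50333399.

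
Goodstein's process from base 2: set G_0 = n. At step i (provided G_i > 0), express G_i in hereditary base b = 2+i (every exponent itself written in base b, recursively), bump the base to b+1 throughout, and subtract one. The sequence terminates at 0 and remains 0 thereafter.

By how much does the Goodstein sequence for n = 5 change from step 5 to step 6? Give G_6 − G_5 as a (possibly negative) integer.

5 —HB2→ 2^2 + 1 —bump→ 3^3 + 1 = 28 —(−1)→ 27
27 —HB3→ 3^3 —bump→ 4^4 = 256 —(−1)→ 255
255 —HB4→ 3·4^3 + 3·4^2 + 3·4 + 3 —bump→ 3·5^3 + 3·5^2 + 3·5 + 3 = 468 —(−1)→ 467
467 —HB5→ 3·5^3 + 3·5^2 + 3·5 + 2 —bump→ 3·6^3 + 3·6^2 + 3·6 + 2 = 776 —(−1)→ 775
775 —HB6→ 3·6^3 + 3·6^2 + 3·6 + 1 —bump→ 3·7^3 + 3·7^2 + 3·7 + 1 = 1198 —(−1)→ 1197
1197 —HB7→ 3·7^3 + 3·7^2 + 3·7 —bump→ 3·8^3 + 3·8^2 + 3·8 = 1752 —(−1)→ 1751

554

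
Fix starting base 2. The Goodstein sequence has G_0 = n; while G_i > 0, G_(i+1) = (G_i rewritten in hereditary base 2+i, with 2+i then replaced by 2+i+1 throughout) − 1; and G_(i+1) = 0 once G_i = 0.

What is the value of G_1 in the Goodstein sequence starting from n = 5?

27

[0] 5 ≡ 2^2 + 1 (base 2). Lift 3: 28. −1: 27.
[1] 27 ≡ 3^3 (base 3). Lift 4: 256. −1: 255.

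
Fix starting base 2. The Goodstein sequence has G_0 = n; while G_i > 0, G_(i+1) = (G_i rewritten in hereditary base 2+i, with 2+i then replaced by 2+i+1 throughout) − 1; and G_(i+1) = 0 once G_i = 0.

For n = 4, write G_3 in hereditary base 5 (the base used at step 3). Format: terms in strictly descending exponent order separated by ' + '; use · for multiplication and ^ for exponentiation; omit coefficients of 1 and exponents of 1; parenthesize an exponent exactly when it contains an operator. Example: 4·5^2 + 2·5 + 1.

G_0=4  [base 2] 2^2  →[2↦3]→  3^3 = 27  −1 ⇒ G_1=26
G_1=26  [base 3] 2·3^2 + 2·3 + 2  →[3↦4]→  2·4^2 + 2·4 + 2 = 42  −1 ⇒ G_2=41
G_2=41  [base 4] 2·4^2 + 2·4 + 1  →[4↦5]→  2·5^2 + 2·5 + 1 = 61  −1 ⇒ G_3=60
G_3=60  [base 5] 2·5^2 + 2·5  →[5↦6]→  2·6^2 + 2·6 = 84  −1 ⇒ G_4=83

2·5^2 + 2·5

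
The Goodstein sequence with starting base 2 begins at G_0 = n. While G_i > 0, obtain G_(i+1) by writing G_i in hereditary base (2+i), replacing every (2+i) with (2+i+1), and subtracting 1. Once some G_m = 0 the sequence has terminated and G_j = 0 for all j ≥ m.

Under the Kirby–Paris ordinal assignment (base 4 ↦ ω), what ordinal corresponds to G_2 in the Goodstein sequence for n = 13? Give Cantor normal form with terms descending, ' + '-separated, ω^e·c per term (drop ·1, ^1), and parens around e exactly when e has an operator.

ω^(ω + 1) + ω^3·3 + ω^2·3 + ω·3 + 3

(0) 13|_2 = 2^(2 + 1) + 2^2 + 1 ↦ 3^(3 + 1) + 3^3 + 1|_3 = 109 ⇒ 108
(1) 108|_3 = 3^(3 + 1) + 3^3 ↦ 4^(4 + 1) + 4^4|_4 = 1280 ⇒ 1279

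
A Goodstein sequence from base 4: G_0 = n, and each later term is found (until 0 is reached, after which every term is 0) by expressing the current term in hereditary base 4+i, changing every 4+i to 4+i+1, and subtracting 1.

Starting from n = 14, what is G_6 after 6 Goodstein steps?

i=0: 14 = 3·4 + 2 (b=4); 4→5: 3·5 + 2 = 17; 17−1 = 16
i=1: 16 = 3·5 + 1 (b=5); 5→6: 3·6 + 1 = 19; 19−1 = 18
i=2: 18 = 3·6 (b=6); 6→7: 3·7 = 21; 21−1 = 20
i=3: 20 = 2·7 + 6 (b=7); 7→8: 2·8 + 6 = 22; 22−1 = 21
i=4: 21 = 2·8 + 5 (b=8); 8→9: 2·9 + 5 = 23; 23−1 = 22
i=5: 22 = 2·9 + 4 (b=9); 9→10: 2·10 + 4 = 24; 24−1 = 23
i=6: 23 = 2·10 + 3 (b=10); 10→11: 2·11 + 3 = 25; 25−1 = 24

23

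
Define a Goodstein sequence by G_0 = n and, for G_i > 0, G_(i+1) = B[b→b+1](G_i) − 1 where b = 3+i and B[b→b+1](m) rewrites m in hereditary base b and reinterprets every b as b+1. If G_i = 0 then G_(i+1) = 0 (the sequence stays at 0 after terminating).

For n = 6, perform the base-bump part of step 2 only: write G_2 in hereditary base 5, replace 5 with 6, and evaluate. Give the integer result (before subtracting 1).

base 3: 6 = 2·3; at 4: 2·4 = 8; next = 7
base 4: 7 = 4 + 3; at 5: 5 + 3 = 8; next = 7
base 5: 7 = 5 + 2; at 6: 6 + 2 = 8; next = 7

8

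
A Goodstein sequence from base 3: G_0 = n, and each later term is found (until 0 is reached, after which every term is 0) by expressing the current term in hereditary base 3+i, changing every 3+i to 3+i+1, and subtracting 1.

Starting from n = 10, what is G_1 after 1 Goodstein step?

16

base 3: 10 = 3^2 + 1; at 4: 4^2 + 1 = 17; next = 16
base 4: 16 = 4^2; at 5: 5^2 = 25; next = 24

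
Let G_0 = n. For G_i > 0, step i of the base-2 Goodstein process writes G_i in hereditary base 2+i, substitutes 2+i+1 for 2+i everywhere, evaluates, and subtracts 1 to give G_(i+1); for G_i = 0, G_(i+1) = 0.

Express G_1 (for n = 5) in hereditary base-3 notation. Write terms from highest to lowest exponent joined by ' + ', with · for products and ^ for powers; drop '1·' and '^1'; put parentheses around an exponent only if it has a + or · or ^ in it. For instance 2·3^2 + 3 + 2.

i=0: 5 = 2^2 + 1 (b=2); 2→3: 3^3 + 1 = 28; 28−1 = 27
i=1: 27 = 3^3 (b=3); 3→4: 4^4 = 256; 256−1 = 255

3^3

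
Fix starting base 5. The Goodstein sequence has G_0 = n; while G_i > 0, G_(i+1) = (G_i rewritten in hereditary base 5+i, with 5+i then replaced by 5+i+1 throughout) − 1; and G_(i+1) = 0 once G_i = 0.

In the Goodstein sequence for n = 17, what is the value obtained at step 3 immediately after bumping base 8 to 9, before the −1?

G_0 = 17. HB_5(17) = 3·5 + 2. Bump = 20. G_1 = 19.
G_1 = 19. HB_6(19) = 3·6 + 1. Bump = 22. G_2 = 21.
G_2 = 21. HB_7(21) = 3·7. Bump = 24. G_3 = 23.
G_3 = 23. HB_8(23) = 2·8 + 7. Bump = 25. G_4 = 24.

25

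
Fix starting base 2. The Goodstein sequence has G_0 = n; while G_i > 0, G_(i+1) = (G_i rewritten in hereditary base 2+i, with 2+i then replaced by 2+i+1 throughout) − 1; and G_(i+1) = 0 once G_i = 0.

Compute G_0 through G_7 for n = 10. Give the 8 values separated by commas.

step 0: 10 = 2^(2 + 1) + 2; sub 3 for 2: 3^(3 + 1) + 3; = 84; G_1 = 84−1 = 83
step 1: 83 = 3^(3 + 1) + 2; sub 4 for 3: 4^(4 + 1) + 2; = 1026; G_2 = 1026−1 = 1025
step 2: 1025 = 4^(4 + 1) + 1; sub 5 for 4: 5^(5 + 1) + 1; = 15626; G_3 = 15626−1 = 15625
step 3: 15625 = 5^(5 + 1); sub 6 for 5: 6^(6 + 1); = 279936; G_4 = 279936−1 = 279935
step 4: 279935 = 5·6^6 + 5·6^5 + 5·6^4 + 5·6^3 + 5·6^2 + 5·6 + 5; sub 7 for 6: 5·7^7 + 5·7^5 + 5·7^4 + 5·7^3 + 5·7^2 + 5·7 + 5; = 4215755; G_5 = 4215755−1 = 4215754
step 5: 4215754 = 5·7^7 + 5·7^5 + 5·7^4 + 5·7^3 + 5·7^2 + 5·7 + 4; sub 8 for 7: 5·8^8 + 5·8^5 + 5·8^4 + 5·8^3 + 5·8^2 + 5·8 + 4; = 84073324; G_6 = 84073324−1 = 84073323
step 6: 84073323 = 5·8^8 + 5·8^5 + 5·8^4 + 5·8^3 + 5·8^2 + 5·8 + 3; sub 9 for 8: 5·9^9 + 5·9^5 + 5·9^4 + 5·9^3 + 5·9^2 + 5·9 + 3; = 1937434593; G_7 = 1937434593−1 = 1937434592

10, 83, 1025, 15625, 279935, 4215754, 84073323, 1937434592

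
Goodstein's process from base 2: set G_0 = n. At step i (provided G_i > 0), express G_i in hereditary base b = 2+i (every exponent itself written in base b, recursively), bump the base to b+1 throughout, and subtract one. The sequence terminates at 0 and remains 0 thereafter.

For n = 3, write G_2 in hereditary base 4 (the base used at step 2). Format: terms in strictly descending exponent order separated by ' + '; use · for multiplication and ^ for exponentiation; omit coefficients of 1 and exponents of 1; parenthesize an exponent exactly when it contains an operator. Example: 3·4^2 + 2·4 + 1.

3 —HB2→ 2 + 1 —bump→ 3 + 1 = 4 —(−1)→ 3
3 —HB3→ 3 —bump→ 4 = 4 —(−1)→ 3
3 —HB4→ 3 —bump→ 3 = 3 —(−1)→ 2

3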